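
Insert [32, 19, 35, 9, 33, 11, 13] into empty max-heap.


Insert 32: [32]
Insert 19: [32, 19]
Insert 35: [35, 19, 32]
Insert 9: [35, 19, 32, 9]
Insert 33: [35, 33, 32, 9, 19]
Insert 11: [35, 33, 32, 9, 19, 11]
Insert 13: [35, 33, 32, 9, 19, 11, 13]

Final heap: [35, 33, 32, 9, 19, 11, 13]


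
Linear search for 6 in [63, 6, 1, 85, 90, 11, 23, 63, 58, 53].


i=0: 63!=6
i=1: 6==6 found!

Found at 1, 2 comps


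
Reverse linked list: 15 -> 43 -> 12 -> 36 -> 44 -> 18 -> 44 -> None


Step 1: curr=15, set curr.next=prev(None) | reversed so far: 15
Step 2: curr=43, set curr.next=prev(15) | reversed so far: 43 -> 15
Step 3: curr=12, set curr.next=prev(43) | reversed so far: 12 -> 43 -> 15
Step 4: curr=36, set curr.next=prev(12) | reversed so far: 36 -> 12 -> 43 -> 15
Step 5: curr=44, set curr.next=prev(36) | reversed so far: 44 -> 36 -> 12 -> 43 -> 15
Step 6: curr=18, set curr.next=prev(44) | reversed so far: 18 -> 44 -> 36 -> 12 -> 43 -> 15
Step 7: curr=44, set curr.next=prev(18) | reversed so far: 44 -> 18 -> 44 -> 36 -> 12 -> 43 -> 15

44 -> 18 -> 44 -> 36 -> 12 -> 43 -> 15 -> None


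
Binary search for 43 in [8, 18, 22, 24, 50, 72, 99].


Step 1: lo=0, hi=6, mid=3, val=24
Step 2: lo=4, hi=6, mid=5, val=72
Step 3: lo=4, hi=4, mid=4, val=50

Not found


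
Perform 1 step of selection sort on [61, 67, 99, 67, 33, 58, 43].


Initial: [61, 67, 99, 67, 33, 58, 43]
Step 1: min=33 at 4
  Swap: [33, 67, 99, 67, 61, 58, 43]

After 1 step: [33, 67, 99, 67, 61, 58, 43]


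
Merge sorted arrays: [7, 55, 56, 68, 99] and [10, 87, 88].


Take 7 from A
Take 10 from B
Take 55 from A
Take 56 from A
Take 68 from A
Take 87 from B
Take 88 from B

Merged: [7, 10, 55, 56, 68, 87, 88, 99]


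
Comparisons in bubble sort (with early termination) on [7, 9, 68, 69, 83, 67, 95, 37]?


Algorithm: bubble sort (with early termination)
Input: [7, 9, 68, 69, 83, 67, 95, 37]
Sorted: [7, 9, 37, 67, 68, 69, 83, 95]

27


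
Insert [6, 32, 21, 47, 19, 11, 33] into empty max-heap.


Insert 6: [6]
Insert 32: [32, 6]
Insert 21: [32, 6, 21]
Insert 47: [47, 32, 21, 6]
Insert 19: [47, 32, 21, 6, 19]
Insert 11: [47, 32, 21, 6, 19, 11]
Insert 33: [47, 32, 33, 6, 19, 11, 21]

Final heap: [47, 32, 33, 6, 19, 11, 21]


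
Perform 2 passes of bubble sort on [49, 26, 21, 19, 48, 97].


Initial: [49, 26, 21, 19, 48, 97]
Pass 1: [26, 21, 19, 48, 49, 97] (4 swaps)
Pass 2: [21, 19, 26, 48, 49, 97] (2 swaps)

After 2 passes: [21, 19, 26, 48, 49, 97]


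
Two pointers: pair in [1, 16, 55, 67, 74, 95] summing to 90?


lo=0(1)+hi=5(95)=96
lo=0(1)+hi=4(74)=75
lo=1(16)+hi=4(74)=90

Yes: 16+74=90


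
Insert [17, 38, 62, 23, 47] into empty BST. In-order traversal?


Insert 17: root
Insert 38: R from 17
Insert 62: R from 17 -> R from 38
Insert 23: R from 17 -> L from 38
Insert 47: R from 17 -> R from 38 -> L from 62

In-order: [17, 23, 38, 47, 62]


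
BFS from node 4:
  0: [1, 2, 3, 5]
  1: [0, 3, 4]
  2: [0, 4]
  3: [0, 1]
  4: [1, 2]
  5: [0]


Visit 4, enqueue [1, 2]
Visit 1, enqueue [0, 3]
Visit 2, enqueue []
Visit 0, enqueue [5]
Visit 3, enqueue []
Visit 5, enqueue []

BFS order: [4, 1, 2, 0, 3, 5]


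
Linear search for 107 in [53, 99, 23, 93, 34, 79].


i=0: 53!=107
i=1: 99!=107
i=2: 23!=107
i=3: 93!=107
i=4: 34!=107
i=5: 79!=107

Not found, 6 comps


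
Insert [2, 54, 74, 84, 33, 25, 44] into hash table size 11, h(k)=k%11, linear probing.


Insert 2: h=2 -> slot 2
Insert 54: h=10 -> slot 10
Insert 74: h=8 -> slot 8
Insert 84: h=7 -> slot 7
Insert 33: h=0 -> slot 0
Insert 25: h=3 -> slot 3
Insert 44: h=0, 1 probes -> slot 1

Table: [33, 44, 2, 25, None, None, None, 84, 74, None, 54]


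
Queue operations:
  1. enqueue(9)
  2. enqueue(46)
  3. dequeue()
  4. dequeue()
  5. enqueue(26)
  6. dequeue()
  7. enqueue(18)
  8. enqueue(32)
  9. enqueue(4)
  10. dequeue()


enqueue(9) -> [9]
enqueue(46) -> [9, 46]
dequeue()->9, [46]
dequeue()->46, []
enqueue(26) -> [26]
dequeue()->26, []
enqueue(18) -> [18]
enqueue(32) -> [18, 32]
enqueue(4) -> [18, 32, 4]
dequeue()->18, [32, 4]

Final queue: [32, 4]


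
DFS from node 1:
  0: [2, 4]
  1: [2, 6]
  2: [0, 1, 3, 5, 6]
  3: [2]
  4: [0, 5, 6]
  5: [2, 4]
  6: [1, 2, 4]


Visit 1, push [6, 2]
Visit 2, push [6, 5, 3, 0]
Visit 0, push [4]
Visit 4, push [6, 5]
Visit 5, push []
Visit 6, push []
Visit 3, push []

DFS order: [1, 2, 0, 4, 5, 6, 3]


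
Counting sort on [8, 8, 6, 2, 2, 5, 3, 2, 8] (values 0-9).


Input: [8, 8, 6, 2, 2, 5, 3, 2, 8]
Counts: [0, 0, 3, 1, 0, 1, 1, 0, 3, 0]

Sorted: [2, 2, 2, 3, 5, 6, 8, 8, 8]


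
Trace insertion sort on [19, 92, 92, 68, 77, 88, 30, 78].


Initial: [19, 92, 92, 68, 77, 88, 30, 78]
Insert 92: [19, 92, 92, 68, 77, 88, 30, 78]
Insert 92: [19, 92, 92, 68, 77, 88, 30, 78]
Insert 68: [19, 68, 92, 92, 77, 88, 30, 78]
Insert 77: [19, 68, 77, 92, 92, 88, 30, 78]
Insert 88: [19, 68, 77, 88, 92, 92, 30, 78]
Insert 30: [19, 30, 68, 77, 88, 92, 92, 78]
Insert 78: [19, 30, 68, 77, 78, 88, 92, 92]

Sorted: [19, 30, 68, 77, 78, 88, 92, 92]


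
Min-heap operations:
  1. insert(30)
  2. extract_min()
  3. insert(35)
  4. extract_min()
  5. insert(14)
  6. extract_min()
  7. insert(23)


insert(30) -> [30]
extract_min()->30, []
insert(35) -> [35]
extract_min()->35, []
insert(14) -> [14]
extract_min()->14, []
insert(23) -> [23]

Final heap: [23]


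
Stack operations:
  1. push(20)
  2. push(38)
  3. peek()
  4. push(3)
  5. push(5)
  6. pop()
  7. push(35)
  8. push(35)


push(20) -> [20]
push(38) -> [20, 38]
peek()->38
push(3) -> [20, 38, 3]
push(5) -> [20, 38, 3, 5]
pop()->5, [20, 38, 3]
push(35) -> [20, 38, 3, 35]
push(35) -> [20, 38, 3, 35, 35]

Final stack: [20, 38, 3, 35, 35]


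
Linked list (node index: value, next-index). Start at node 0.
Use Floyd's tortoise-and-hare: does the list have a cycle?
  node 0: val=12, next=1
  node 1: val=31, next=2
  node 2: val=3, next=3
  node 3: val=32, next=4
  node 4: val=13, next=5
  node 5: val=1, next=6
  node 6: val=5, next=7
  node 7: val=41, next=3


Floyd's tortoise (slow, +1) and hare (fast, +2):
  init: slow=0, fast=0
  step 1: slow=1, fast=2
  step 2: slow=2, fast=4
  step 3: slow=3, fast=6
  step 4: slow=4, fast=3
  step 5: slow=5, fast=5
  slow == fast at node 5: cycle detected

Cycle: yes


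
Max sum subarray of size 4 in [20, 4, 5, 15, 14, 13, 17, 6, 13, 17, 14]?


[0:4]: 44
[1:5]: 38
[2:6]: 47
[3:7]: 59
[4:8]: 50
[5:9]: 49
[6:10]: 53
[7:11]: 50

Max: 59 at [3:7]


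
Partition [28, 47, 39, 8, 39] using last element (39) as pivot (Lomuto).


Pivot: 39
  28 <= 39: advance i (no swap)
  39 <= 39: swap -> [28, 39, 47, 8, 39]
  8 <= 39: swap -> [28, 39, 8, 47, 39]
Place pivot at 3: [28, 39, 8, 39, 47]

Partitioned: [28, 39, 8, 39, 47]


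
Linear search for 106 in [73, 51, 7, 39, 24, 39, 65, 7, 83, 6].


i=0: 73!=106
i=1: 51!=106
i=2: 7!=106
i=3: 39!=106
i=4: 24!=106
i=5: 39!=106
i=6: 65!=106
i=7: 7!=106
i=8: 83!=106
i=9: 6!=106

Not found, 10 comps


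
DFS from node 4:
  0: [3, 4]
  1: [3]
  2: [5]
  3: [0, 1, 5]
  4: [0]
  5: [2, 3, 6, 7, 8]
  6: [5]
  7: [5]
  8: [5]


Visit 4, push [0]
Visit 0, push [3]
Visit 3, push [5, 1]
Visit 1, push []
Visit 5, push [8, 7, 6, 2]
Visit 2, push []
Visit 6, push []
Visit 7, push []
Visit 8, push []

DFS order: [4, 0, 3, 1, 5, 2, 6, 7, 8]


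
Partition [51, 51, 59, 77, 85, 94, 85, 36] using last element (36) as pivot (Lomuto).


Pivot: 36
Place pivot at 0: [36, 51, 59, 77, 85, 94, 85, 51]

Partitioned: [36, 51, 59, 77, 85, 94, 85, 51]


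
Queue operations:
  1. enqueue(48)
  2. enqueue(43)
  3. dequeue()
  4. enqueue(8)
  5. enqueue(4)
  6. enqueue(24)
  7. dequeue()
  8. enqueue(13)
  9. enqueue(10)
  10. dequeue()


enqueue(48) -> [48]
enqueue(43) -> [48, 43]
dequeue()->48, [43]
enqueue(8) -> [43, 8]
enqueue(4) -> [43, 8, 4]
enqueue(24) -> [43, 8, 4, 24]
dequeue()->43, [8, 4, 24]
enqueue(13) -> [8, 4, 24, 13]
enqueue(10) -> [8, 4, 24, 13, 10]
dequeue()->8, [4, 24, 13, 10]

Final queue: [4, 24, 13, 10]


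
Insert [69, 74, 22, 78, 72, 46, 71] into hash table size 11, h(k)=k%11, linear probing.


Insert 69: h=3 -> slot 3
Insert 74: h=8 -> slot 8
Insert 22: h=0 -> slot 0
Insert 78: h=1 -> slot 1
Insert 72: h=6 -> slot 6
Insert 46: h=2 -> slot 2
Insert 71: h=5 -> slot 5

Table: [22, 78, 46, 69, None, 71, 72, None, 74, None, None]


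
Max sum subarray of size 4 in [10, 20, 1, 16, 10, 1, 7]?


[0:4]: 47
[1:5]: 47
[2:6]: 28
[3:7]: 34

Max: 47 at [0:4]


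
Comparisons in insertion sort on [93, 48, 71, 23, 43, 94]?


Algorithm: insertion sort
Input: [93, 48, 71, 23, 43, 94]
Sorted: [23, 43, 48, 71, 93, 94]

11


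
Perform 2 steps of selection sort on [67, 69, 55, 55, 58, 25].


Initial: [67, 69, 55, 55, 58, 25]
Step 1: min=25 at 5
  Swap: [25, 69, 55, 55, 58, 67]
Step 2: min=55 at 2
  Swap: [25, 55, 69, 55, 58, 67]

After 2 steps: [25, 55, 69, 55, 58, 67]


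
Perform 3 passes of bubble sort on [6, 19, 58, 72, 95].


Initial: [6, 19, 58, 72, 95]
Pass 1: [6, 19, 58, 72, 95] (0 swaps)
Pass 2: [6, 19, 58, 72, 95] (0 swaps)
Pass 3: [6, 19, 58, 72, 95] (0 swaps)

After 3 passes: [6, 19, 58, 72, 95]


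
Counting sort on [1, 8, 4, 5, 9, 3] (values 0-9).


Input: [1, 8, 4, 5, 9, 3]
Counts: [0, 1, 0, 1, 1, 1, 0, 0, 1, 1]

Sorted: [1, 3, 4, 5, 8, 9]


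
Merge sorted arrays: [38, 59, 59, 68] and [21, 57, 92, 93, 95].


Take 21 from B
Take 38 from A
Take 57 from B
Take 59 from A
Take 59 from A
Take 68 from A

Merged: [21, 38, 57, 59, 59, 68, 92, 93, 95]


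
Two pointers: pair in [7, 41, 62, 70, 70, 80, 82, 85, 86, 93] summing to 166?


lo=0(7)+hi=9(93)=100
lo=1(41)+hi=9(93)=134
lo=2(62)+hi=9(93)=155
lo=3(70)+hi=9(93)=163
lo=4(70)+hi=9(93)=163
lo=5(80)+hi=9(93)=173
lo=5(80)+hi=8(86)=166

Yes: 80+86=166


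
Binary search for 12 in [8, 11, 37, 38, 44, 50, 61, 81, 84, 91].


Step 1: lo=0, hi=9, mid=4, val=44
Step 2: lo=0, hi=3, mid=1, val=11
Step 3: lo=2, hi=3, mid=2, val=37

Not found


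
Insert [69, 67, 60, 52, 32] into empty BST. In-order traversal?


Insert 69: root
Insert 67: L from 69
Insert 60: L from 69 -> L from 67
Insert 52: L from 69 -> L from 67 -> L from 60
Insert 32: L from 69 -> L from 67 -> L from 60 -> L from 52

In-order: [32, 52, 60, 67, 69]


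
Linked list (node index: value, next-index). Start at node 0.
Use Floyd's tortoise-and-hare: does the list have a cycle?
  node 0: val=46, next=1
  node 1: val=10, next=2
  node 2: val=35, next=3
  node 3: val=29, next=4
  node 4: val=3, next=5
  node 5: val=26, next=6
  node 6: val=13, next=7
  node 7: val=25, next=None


Floyd's tortoise (slow, +1) and hare (fast, +2):
  init: slow=0, fast=0
  step 1: slow=1, fast=2
  step 2: slow=2, fast=4
  step 3: slow=3, fast=6
  step 4: fast 6->7->None, no cycle

Cycle: no


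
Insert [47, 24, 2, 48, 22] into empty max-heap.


Insert 47: [47]
Insert 24: [47, 24]
Insert 2: [47, 24, 2]
Insert 48: [48, 47, 2, 24]
Insert 22: [48, 47, 2, 24, 22]

Final heap: [48, 47, 2, 24, 22]


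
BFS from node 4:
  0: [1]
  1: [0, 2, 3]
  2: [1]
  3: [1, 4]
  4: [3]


Visit 4, enqueue [3]
Visit 3, enqueue [1]
Visit 1, enqueue [0, 2]
Visit 0, enqueue []
Visit 2, enqueue []

BFS order: [4, 3, 1, 0, 2]


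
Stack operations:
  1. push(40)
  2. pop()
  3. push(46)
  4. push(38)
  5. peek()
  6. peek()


push(40) -> [40]
pop()->40, []
push(46) -> [46]
push(38) -> [46, 38]
peek()->38
peek()->38

Final stack: [46, 38]


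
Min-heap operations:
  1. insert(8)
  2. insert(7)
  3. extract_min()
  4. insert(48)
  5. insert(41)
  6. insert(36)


insert(8) -> [8]
insert(7) -> [7, 8]
extract_min()->7, [8]
insert(48) -> [8, 48]
insert(41) -> [8, 48, 41]
insert(36) -> [8, 36, 41, 48]

Final heap: [8, 36, 41, 48]


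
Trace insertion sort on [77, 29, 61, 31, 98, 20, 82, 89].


Initial: [77, 29, 61, 31, 98, 20, 82, 89]
Insert 29: [29, 77, 61, 31, 98, 20, 82, 89]
Insert 61: [29, 61, 77, 31, 98, 20, 82, 89]
Insert 31: [29, 31, 61, 77, 98, 20, 82, 89]
Insert 98: [29, 31, 61, 77, 98, 20, 82, 89]
Insert 20: [20, 29, 31, 61, 77, 98, 82, 89]
Insert 82: [20, 29, 31, 61, 77, 82, 98, 89]
Insert 89: [20, 29, 31, 61, 77, 82, 89, 98]

Sorted: [20, 29, 31, 61, 77, 82, 89, 98]


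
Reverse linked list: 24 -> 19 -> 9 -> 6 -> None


Step 1: curr=24, set curr.next=prev(None) | reversed so far: 24
Step 2: curr=19, set curr.next=prev(24) | reversed so far: 19 -> 24
Step 3: curr=9, set curr.next=prev(19) | reversed so far: 9 -> 19 -> 24
Step 4: curr=6, set curr.next=prev(9) | reversed so far: 6 -> 9 -> 19 -> 24

6 -> 9 -> 19 -> 24 -> None


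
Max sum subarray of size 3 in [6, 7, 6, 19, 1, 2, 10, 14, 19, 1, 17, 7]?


[0:3]: 19
[1:4]: 32
[2:5]: 26
[3:6]: 22
[4:7]: 13
[5:8]: 26
[6:9]: 43
[7:10]: 34
[8:11]: 37
[9:12]: 25

Max: 43 at [6:9]


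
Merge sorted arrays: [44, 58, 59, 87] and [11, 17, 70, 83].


Take 11 from B
Take 17 from B
Take 44 from A
Take 58 from A
Take 59 from A
Take 70 from B
Take 83 from B

Merged: [11, 17, 44, 58, 59, 70, 83, 87]


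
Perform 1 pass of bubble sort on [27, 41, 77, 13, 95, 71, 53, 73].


Initial: [27, 41, 77, 13, 95, 71, 53, 73]
Pass 1: [27, 41, 13, 77, 71, 53, 73, 95] (4 swaps)

After 1 pass: [27, 41, 13, 77, 71, 53, 73, 95]


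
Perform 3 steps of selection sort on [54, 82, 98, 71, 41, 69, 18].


Initial: [54, 82, 98, 71, 41, 69, 18]
Step 1: min=18 at 6
  Swap: [18, 82, 98, 71, 41, 69, 54]
Step 2: min=41 at 4
  Swap: [18, 41, 98, 71, 82, 69, 54]
Step 3: min=54 at 6
  Swap: [18, 41, 54, 71, 82, 69, 98]

After 3 steps: [18, 41, 54, 71, 82, 69, 98]


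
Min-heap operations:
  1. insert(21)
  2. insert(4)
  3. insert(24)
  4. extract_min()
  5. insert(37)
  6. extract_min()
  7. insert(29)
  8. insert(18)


insert(21) -> [21]
insert(4) -> [4, 21]
insert(24) -> [4, 21, 24]
extract_min()->4, [21, 24]
insert(37) -> [21, 24, 37]
extract_min()->21, [24, 37]
insert(29) -> [24, 37, 29]
insert(18) -> [18, 24, 29, 37]

Final heap: [18, 24, 29, 37]


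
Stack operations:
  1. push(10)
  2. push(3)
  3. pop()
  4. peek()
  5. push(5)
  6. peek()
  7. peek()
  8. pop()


push(10) -> [10]
push(3) -> [10, 3]
pop()->3, [10]
peek()->10
push(5) -> [10, 5]
peek()->5
peek()->5
pop()->5, [10]

Final stack: [10]


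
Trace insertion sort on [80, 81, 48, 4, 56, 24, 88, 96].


Initial: [80, 81, 48, 4, 56, 24, 88, 96]
Insert 81: [80, 81, 48, 4, 56, 24, 88, 96]
Insert 48: [48, 80, 81, 4, 56, 24, 88, 96]
Insert 4: [4, 48, 80, 81, 56, 24, 88, 96]
Insert 56: [4, 48, 56, 80, 81, 24, 88, 96]
Insert 24: [4, 24, 48, 56, 80, 81, 88, 96]
Insert 88: [4, 24, 48, 56, 80, 81, 88, 96]
Insert 96: [4, 24, 48, 56, 80, 81, 88, 96]

Sorted: [4, 24, 48, 56, 80, 81, 88, 96]


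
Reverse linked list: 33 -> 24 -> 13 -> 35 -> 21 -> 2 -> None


Step 1: curr=33, set curr.next=prev(None) | reversed so far: 33
Step 2: curr=24, set curr.next=prev(33) | reversed so far: 24 -> 33
Step 3: curr=13, set curr.next=prev(24) | reversed so far: 13 -> 24 -> 33
Step 4: curr=35, set curr.next=prev(13) | reversed so far: 35 -> 13 -> 24 -> 33
Step 5: curr=21, set curr.next=prev(35) | reversed so far: 21 -> 35 -> 13 -> 24 -> 33
Step 6: curr=2, set curr.next=prev(21) | reversed so far: 2 -> 21 -> 35 -> 13 -> 24 -> 33

2 -> 21 -> 35 -> 13 -> 24 -> 33 -> None


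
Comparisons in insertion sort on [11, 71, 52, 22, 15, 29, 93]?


Algorithm: insertion sort
Input: [11, 71, 52, 22, 15, 29, 93]
Sorted: [11, 15, 22, 29, 52, 71, 93]

14


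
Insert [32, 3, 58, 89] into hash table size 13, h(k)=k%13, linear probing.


Insert 32: h=6 -> slot 6
Insert 3: h=3 -> slot 3
Insert 58: h=6, 1 probes -> slot 7
Insert 89: h=11 -> slot 11

Table: [None, None, None, 3, None, None, 32, 58, None, None, None, 89, None]


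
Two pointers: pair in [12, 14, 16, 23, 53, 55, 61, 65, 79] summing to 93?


lo=0(12)+hi=8(79)=91
lo=1(14)+hi=8(79)=93

Yes: 14+79=93


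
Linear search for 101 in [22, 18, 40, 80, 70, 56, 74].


i=0: 22!=101
i=1: 18!=101
i=2: 40!=101
i=3: 80!=101
i=4: 70!=101
i=5: 56!=101
i=6: 74!=101

Not found, 7 comps


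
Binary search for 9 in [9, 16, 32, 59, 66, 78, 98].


Step 1: lo=0, hi=6, mid=3, val=59
Step 2: lo=0, hi=2, mid=1, val=16
Step 3: lo=0, hi=0, mid=0, val=9

Found at index 0


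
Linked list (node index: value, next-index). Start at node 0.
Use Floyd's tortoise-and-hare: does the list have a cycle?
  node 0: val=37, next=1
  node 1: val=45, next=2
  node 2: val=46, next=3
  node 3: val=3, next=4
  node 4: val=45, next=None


Floyd's tortoise (slow, +1) and hare (fast, +2):
  init: slow=0, fast=0
  step 1: slow=1, fast=2
  step 2: slow=2, fast=4
  step 3: fast -> None, no cycle

Cycle: no


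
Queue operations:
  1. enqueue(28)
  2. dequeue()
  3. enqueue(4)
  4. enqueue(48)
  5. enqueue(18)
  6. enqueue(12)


enqueue(28) -> [28]
dequeue()->28, []
enqueue(4) -> [4]
enqueue(48) -> [4, 48]
enqueue(18) -> [4, 48, 18]
enqueue(12) -> [4, 48, 18, 12]

Final queue: [4, 48, 18, 12]


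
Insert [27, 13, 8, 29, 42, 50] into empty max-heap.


Insert 27: [27]
Insert 13: [27, 13]
Insert 8: [27, 13, 8]
Insert 29: [29, 27, 8, 13]
Insert 42: [42, 29, 8, 13, 27]
Insert 50: [50, 29, 42, 13, 27, 8]

Final heap: [50, 29, 42, 13, 27, 8]


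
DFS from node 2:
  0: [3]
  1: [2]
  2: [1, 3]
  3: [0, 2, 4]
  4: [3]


Visit 2, push [3, 1]
Visit 1, push []
Visit 3, push [4, 0]
Visit 0, push []
Visit 4, push []

DFS order: [2, 1, 3, 0, 4]


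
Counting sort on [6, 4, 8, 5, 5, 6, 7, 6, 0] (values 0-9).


Input: [6, 4, 8, 5, 5, 6, 7, 6, 0]
Counts: [1, 0, 0, 0, 1, 2, 3, 1, 1, 0]

Sorted: [0, 4, 5, 5, 6, 6, 6, 7, 8]


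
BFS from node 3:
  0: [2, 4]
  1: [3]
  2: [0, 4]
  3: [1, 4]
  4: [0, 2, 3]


Visit 3, enqueue [1, 4]
Visit 1, enqueue []
Visit 4, enqueue [0, 2]
Visit 0, enqueue []
Visit 2, enqueue []

BFS order: [3, 1, 4, 0, 2]


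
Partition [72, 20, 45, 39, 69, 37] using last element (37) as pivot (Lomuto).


Pivot: 37
  20 <= 37: swap -> [20, 72, 45, 39, 69, 37]
Place pivot at 1: [20, 37, 45, 39, 69, 72]

Partitioned: [20, 37, 45, 39, 69, 72]


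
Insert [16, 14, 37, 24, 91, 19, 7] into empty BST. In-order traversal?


Insert 16: root
Insert 14: L from 16
Insert 37: R from 16
Insert 24: R from 16 -> L from 37
Insert 91: R from 16 -> R from 37
Insert 19: R from 16 -> L from 37 -> L from 24
Insert 7: L from 16 -> L from 14

In-order: [7, 14, 16, 19, 24, 37, 91]


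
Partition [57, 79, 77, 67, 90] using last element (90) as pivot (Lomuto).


Pivot: 90
  57 <= 90: advance i (no swap)
  79 <= 90: advance i (no swap)
  77 <= 90: advance i (no swap)
  67 <= 90: advance i (no swap)
Place pivot at 4: [57, 79, 77, 67, 90]

Partitioned: [57, 79, 77, 67, 90]


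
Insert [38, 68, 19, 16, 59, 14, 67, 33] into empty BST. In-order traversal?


Insert 38: root
Insert 68: R from 38
Insert 19: L from 38
Insert 16: L from 38 -> L from 19
Insert 59: R from 38 -> L from 68
Insert 14: L from 38 -> L from 19 -> L from 16
Insert 67: R from 38 -> L from 68 -> R from 59
Insert 33: L from 38 -> R from 19

In-order: [14, 16, 19, 33, 38, 59, 67, 68]


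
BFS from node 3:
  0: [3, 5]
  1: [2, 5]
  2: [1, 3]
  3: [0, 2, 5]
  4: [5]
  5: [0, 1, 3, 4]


Visit 3, enqueue [0, 2, 5]
Visit 0, enqueue []
Visit 2, enqueue [1]
Visit 5, enqueue [4]
Visit 1, enqueue []
Visit 4, enqueue []

BFS order: [3, 0, 2, 5, 1, 4]


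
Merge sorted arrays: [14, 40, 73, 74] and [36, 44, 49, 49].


Take 14 from A
Take 36 from B
Take 40 from A
Take 44 from B
Take 49 from B
Take 49 from B

Merged: [14, 36, 40, 44, 49, 49, 73, 74]


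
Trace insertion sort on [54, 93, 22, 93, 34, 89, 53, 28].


Initial: [54, 93, 22, 93, 34, 89, 53, 28]
Insert 93: [54, 93, 22, 93, 34, 89, 53, 28]
Insert 22: [22, 54, 93, 93, 34, 89, 53, 28]
Insert 93: [22, 54, 93, 93, 34, 89, 53, 28]
Insert 34: [22, 34, 54, 93, 93, 89, 53, 28]
Insert 89: [22, 34, 54, 89, 93, 93, 53, 28]
Insert 53: [22, 34, 53, 54, 89, 93, 93, 28]
Insert 28: [22, 28, 34, 53, 54, 89, 93, 93]

Sorted: [22, 28, 34, 53, 54, 89, 93, 93]


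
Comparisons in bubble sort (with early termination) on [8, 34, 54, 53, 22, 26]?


Algorithm: bubble sort (with early termination)
Input: [8, 34, 54, 53, 22, 26]
Sorted: [8, 22, 26, 34, 53, 54]

14


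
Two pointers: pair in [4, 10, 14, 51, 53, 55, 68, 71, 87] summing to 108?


lo=0(4)+hi=8(87)=91
lo=1(10)+hi=8(87)=97
lo=2(14)+hi=8(87)=101
lo=3(51)+hi=8(87)=138
lo=3(51)+hi=7(71)=122
lo=3(51)+hi=6(68)=119
lo=3(51)+hi=5(55)=106
lo=4(53)+hi=5(55)=108

Yes: 53+55=108


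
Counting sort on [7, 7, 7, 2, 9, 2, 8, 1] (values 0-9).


Input: [7, 7, 7, 2, 9, 2, 8, 1]
Counts: [0, 1, 2, 0, 0, 0, 0, 3, 1, 1]

Sorted: [1, 2, 2, 7, 7, 7, 8, 9]


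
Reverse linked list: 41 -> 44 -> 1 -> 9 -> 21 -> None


Step 1: curr=41, set curr.next=prev(None) | reversed so far: 41
Step 2: curr=44, set curr.next=prev(41) | reversed so far: 44 -> 41
Step 3: curr=1, set curr.next=prev(44) | reversed so far: 1 -> 44 -> 41
Step 4: curr=9, set curr.next=prev(1) | reversed so far: 9 -> 1 -> 44 -> 41
Step 5: curr=21, set curr.next=prev(9) | reversed so far: 21 -> 9 -> 1 -> 44 -> 41

21 -> 9 -> 1 -> 44 -> 41 -> None


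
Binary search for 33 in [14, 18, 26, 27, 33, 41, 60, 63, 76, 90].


Step 1: lo=0, hi=9, mid=4, val=33

Found at index 4


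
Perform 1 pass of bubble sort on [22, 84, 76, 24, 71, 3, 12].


Initial: [22, 84, 76, 24, 71, 3, 12]
Pass 1: [22, 76, 24, 71, 3, 12, 84] (5 swaps)

After 1 pass: [22, 76, 24, 71, 3, 12, 84]


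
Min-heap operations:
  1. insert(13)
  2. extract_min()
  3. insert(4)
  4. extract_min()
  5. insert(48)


insert(13) -> [13]
extract_min()->13, []
insert(4) -> [4]
extract_min()->4, []
insert(48) -> [48]

Final heap: [48]


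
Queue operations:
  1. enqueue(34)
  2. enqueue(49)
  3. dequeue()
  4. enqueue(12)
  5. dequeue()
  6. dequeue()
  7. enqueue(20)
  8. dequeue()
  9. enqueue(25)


enqueue(34) -> [34]
enqueue(49) -> [34, 49]
dequeue()->34, [49]
enqueue(12) -> [49, 12]
dequeue()->49, [12]
dequeue()->12, []
enqueue(20) -> [20]
dequeue()->20, []
enqueue(25) -> [25]

Final queue: [25]


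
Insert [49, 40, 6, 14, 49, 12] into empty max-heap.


Insert 49: [49]
Insert 40: [49, 40]
Insert 6: [49, 40, 6]
Insert 14: [49, 40, 6, 14]
Insert 49: [49, 49, 6, 14, 40]
Insert 12: [49, 49, 12, 14, 40, 6]

Final heap: [49, 49, 12, 14, 40, 6]


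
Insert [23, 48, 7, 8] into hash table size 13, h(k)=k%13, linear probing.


Insert 23: h=10 -> slot 10
Insert 48: h=9 -> slot 9
Insert 7: h=7 -> slot 7
Insert 8: h=8 -> slot 8

Table: [None, None, None, None, None, None, None, 7, 8, 48, 23, None, None]


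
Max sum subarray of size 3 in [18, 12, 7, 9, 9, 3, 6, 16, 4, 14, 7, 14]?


[0:3]: 37
[1:4]: 28
[2:5]: 25
[3:6]: 21
[4:7]: 18
[5:8]: 25
[6:9]: 26
[7:10]: 34
[8:11]: 25
[9:12]: 35

Max: 37 at [0:3]


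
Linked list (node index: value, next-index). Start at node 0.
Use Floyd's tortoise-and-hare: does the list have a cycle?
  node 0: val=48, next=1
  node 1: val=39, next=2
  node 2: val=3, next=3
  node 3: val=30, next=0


Floyd's tortoise (slow, +1) and hare (fast, +2):
  init: slow=0, fast=0
  step 1: slow=1, fast=2
  step 2: slow=2, fast=0
  step 3: slow=3, fast=2
  step 4: slow=0, fast=0
  slow == fast at node 0: cycle detected

Cycle: yes


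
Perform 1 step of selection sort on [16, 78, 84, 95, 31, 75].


Initial: [16, 78, 84, 95, 31, 75]
Step 1: min=16 at 0
  Swap: [16, 78, 84, 95, 31, 75]

After 1 step: [16, 78, 84, 95, 31, 75]


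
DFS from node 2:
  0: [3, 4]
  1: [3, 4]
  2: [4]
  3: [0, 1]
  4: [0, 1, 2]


Visit 2, push [4]
Visit 4, push [1, 0]
Visit 0, push [3]
Visit 3, push [1]
Visit 1, push []

DFS order: [2, 4, 0, 3, 1]


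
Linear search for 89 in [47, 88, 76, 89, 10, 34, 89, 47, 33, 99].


i=0: 47!=89
i=1: 88!=89
i=2: 76!=89
i=3: 89==89 found!

Found at 3, 4 comps


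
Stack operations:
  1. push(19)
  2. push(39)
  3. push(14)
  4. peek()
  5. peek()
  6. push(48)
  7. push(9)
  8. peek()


push(19) -> [19]
push(39) -> [19, 39]
push(14) -> [19, 39, 14]
peek()->14
peek()->14
push(48) -> [19, 39, 14, 48]
push(9) -> [19, 39, 14, 48, 9]
peek()->9

Final stack: [19, 39, 14, 48, 9]


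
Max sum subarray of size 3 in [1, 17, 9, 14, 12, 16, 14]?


[0:3]: 27
[1:4]: 40
[2:5]: 35
[3:6]: 42
[4:7]: 42

Max: 42 at [3:6]


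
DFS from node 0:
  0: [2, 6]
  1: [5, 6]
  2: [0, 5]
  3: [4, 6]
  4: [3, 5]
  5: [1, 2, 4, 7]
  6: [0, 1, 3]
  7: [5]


Visit 0, push [6, 2]
Visit 2, push [5]
Visit 5, push [7, 4, 1]
Visit 1, push [6]
Visit 6, push [3]
Visit 3, push [4]
Visit 4, push []
Visit 7, push []

DFS order: [0, 2, 5, 1, 6, 3, 4, 7]


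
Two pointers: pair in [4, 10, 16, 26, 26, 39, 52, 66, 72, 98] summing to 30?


lo=0(4)+hi=9(98)=102
lo=0(4)+hi=8(72)=76
lo=0(4)+hi=7(66)=70
lo=0(4)+hi=6(52)=56
lo=0(4)+hi=5(39)=43
lo=0(4)+hi=4(26)=30

Yes: 4+26=30


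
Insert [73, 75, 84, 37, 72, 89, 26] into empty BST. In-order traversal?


Insert 73: root
Insert 75: R from 73
Insert 84: R from 73 -> R from 75
Insert 37: L from 73
Insert 72: L from 73 -> R from 37
Insert 89: R from 73 -> R from 75 -> R from 84
Insert 26: L from 73 -> L from 37

In-order: [26, 37, 72, 73, 75, 84, 89]


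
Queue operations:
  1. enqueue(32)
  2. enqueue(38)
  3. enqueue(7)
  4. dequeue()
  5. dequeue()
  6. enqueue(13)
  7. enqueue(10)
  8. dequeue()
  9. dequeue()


enqueue(32) -> [32]
enqueue(38) -> [32, 38]
enqueue(7) -> [32, 38, 7]
dequeue()->32, [38, 7]
dequeue()->38, [7]
enqueue(13) -> [7, 13]
enqueue(10) -> [7, 13, 10]
dequeue()->7, [13, 10]
dequeue()->13, [10]

Final queue: [10]


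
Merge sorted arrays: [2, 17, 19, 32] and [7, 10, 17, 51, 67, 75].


Take 2 from A
Take 7 from B
Take 10 from B
Take 17 from A
Take 17 from B
Take 19 from A
Take 32 from A

Merged: [2, 7, 10, 17, 17, 19, 32, 51, 67, 75]


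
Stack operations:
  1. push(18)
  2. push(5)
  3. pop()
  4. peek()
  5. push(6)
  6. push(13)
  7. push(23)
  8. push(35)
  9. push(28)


push(18) -> [18]
push(5) -> [18, 5]
pop()->5, [18]
peek()->18
push(6) -> [18, 6]
push(13) -> [18, 6, 13]
push(23) -> [18, 6, 13, 23]
push(35) -> [18, 6, 13, 23, 35]
push(28) -> [18, 6, 13, 23, 35, 28]

Final stack: [18, 6, 13, 23, 35, 28]


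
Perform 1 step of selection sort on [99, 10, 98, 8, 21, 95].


Initial: [99, 10, 98, 8, 21, 95]
Step 1: min=8 at 3
  Swap: [8, 10, 98, 99, 21, 95]

After 1 step: [8, 10, 98, 99, 21, 95]


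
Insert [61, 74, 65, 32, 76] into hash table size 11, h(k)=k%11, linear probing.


Insert 61: h=6 -> slot 6
Insert 74: h=8 -> slot 8
Insert 65: h=10 -> slot 10
Insert 32: h=10, 1 probes -> slot 0
Insert 76: h=10, 2 probes -> slot 1

Table: [32, 76, None, None, None, None, 61, None, 74, None, 65]


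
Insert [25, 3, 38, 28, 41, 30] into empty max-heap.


Insert 25: [25]
Insert 3: [25, 3]
Insert 38: [38, 3, 25]
Insert 28: [38, 28, 25, 3]
Insert 41: [41, 38, 25, 3, 28]
Insert 30: [41, 38, 30, 3, 28, 25]

Final heap: [41, 38, 30, 3, 28, 25]


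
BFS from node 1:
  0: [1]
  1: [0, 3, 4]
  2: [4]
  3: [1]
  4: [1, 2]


Visit 1, enqueue [0, 3, 4]
Visit 0, enqueue []
Visit 3, enqueue []
Visit 4, enqueue [2]
Visit 2, enqueue []

BFS order: [1, 0, 3, 4, 2]


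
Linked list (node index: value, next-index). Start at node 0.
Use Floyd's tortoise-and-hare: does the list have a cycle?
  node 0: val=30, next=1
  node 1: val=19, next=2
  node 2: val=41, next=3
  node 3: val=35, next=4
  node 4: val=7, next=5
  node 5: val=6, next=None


Floyd's tortoise (slow, +1) and hare (fast, +2):
  init: slow=0, fast=0
  step 1: slow=1, fast=2
  step 2: slow=2, fast=4
  step 3: fast 4->5->None, no cycle

Cycle: no


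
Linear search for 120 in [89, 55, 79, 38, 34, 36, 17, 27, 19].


i=0: 89!=120
i=1: 55!=120
i=2: 79!=120
i=3: 38!=120
i=4: 34!=120
i=5: 36!=120
i=6: 17!=120
i=7: 27!=120
i=8: 19!=120

Not found, 9 comps


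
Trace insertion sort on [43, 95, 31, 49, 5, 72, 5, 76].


Initial: [43, 95, 31, 49, 5, 72, 5, 76]
Insert 95: [43, 95, 31, 49, 5, 72, 5, 76]
Insert 31: [31, 43, 95, 49, 5, 72, 5, 76]
Insert 49: [31, 43, 49, 95, 5, 72, 5, 76]
Insert 5: [5, 31, 43, 49, 95, 72, 5, 76]
Insert 72: [5, 31, 43, 49, 72, 95, 5, 76]
Insert 5: [5, 5, 31, 43, 49, 72, 95, 76]
Insert 76: [5, 5, 31, 43, 49, 72, 76, 95]

Sorted: [5, 5, 31, 43, 49, 72, 76, 95]


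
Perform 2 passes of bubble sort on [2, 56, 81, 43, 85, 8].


Initial: [2, 56, 81, 43, 85, 8]
Pass 1: [2, 56, 43, 81, 8, 85] (2 swaps)
Pass 2: [2, 43, 56, 8, 81, 85] (2 swaps)

After 2 passes: [2, 43, 56, 8, 81, 85]


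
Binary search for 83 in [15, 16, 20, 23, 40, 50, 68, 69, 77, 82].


Step 1: lo=0, hi=9, mid=4, val=40
Step 2: lo=5, hi=9, mid=7, val=69
Step 3: lo=8, hi=9, mid=8, val=77
Step 4: lo=9, hi=9, mid=9, val=82

Not found


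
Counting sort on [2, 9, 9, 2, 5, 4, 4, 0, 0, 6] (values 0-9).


Input: [2, 9, 9, 2, 5, 4, 4, 0, 0, 6]
Counts: [2, 0, 2, 0, 2, 1, 1, 0, 0, 2]

Sorted: [0, 0, 2, 2, 4, 4, 5, 6, 9, 9]


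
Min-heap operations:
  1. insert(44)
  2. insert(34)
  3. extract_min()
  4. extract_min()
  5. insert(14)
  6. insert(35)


insert(44) -> [44]
insert(34) -> [34, 44]
extract_min()->34, [44]
extract_min()->44, []
insert(14) -> [14]
insert(35) -> [14, 35]

Final heap: [14, 35]


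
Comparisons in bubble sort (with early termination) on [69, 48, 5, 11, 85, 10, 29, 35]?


Algorithm: bubble sort (with early termination)
Input: [69, 48, 5, 11, 85, 10, 29, 35]
Sorted: [5, 10, 11, 29, 35, 48, 69, 85]

25


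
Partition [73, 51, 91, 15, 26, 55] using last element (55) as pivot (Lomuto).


Pivot: 55
  51 <= 55: swap -> [51, 73, 91, 15, 26, 55]
  15 <= 55: swap -> [51, 15, 91, 73, 26, 55]
  26 <= 55: swap -> [51, 15, 26, 73, 91, 55]
Place pivot at 3: [51, 15, 26, 55, 91, 73]

Partitioned: [51, 15, 26, 55, 91, 73]


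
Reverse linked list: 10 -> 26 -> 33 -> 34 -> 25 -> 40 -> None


Step 1: curr=10, set curr.next=prev(None) | reversed so far: 10
Step 2: curr=26, set curr.next=prev(10) | reversed so far: 26 -> 10
Step 3: curr=33, set curr.next=prev(26) | reversed so far: 33 -> 26 -> 10
Step 4: curr=34, set curr.next=prev(33) | reversed so far: 34 -> 33 -> 26 -> 10
Step 5: curr=25, set curr.next=prev(34) | reversed so far: 25 -> 34 -> 33 -> 26 -> 10
Step 6: curr=40, set curr.next=prev(25) | reversed so far: 40 -> 25 -> 34 -> 33 -> 26 -> 10

40 -> 25 -> 34 -> 33 -> 26 -> 10 -> None


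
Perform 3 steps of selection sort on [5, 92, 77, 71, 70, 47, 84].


Initial: [5, 92, 77, 71, 70, 47, 84]
Step 1: min=5 at 0
  Swap: [5, 92, 77, 71, 70, 47, 84]
Step 2: min=47 at 5
  Swap: [5, 47, 77, 71, 70, 92, 84]
Step 3: min=70 at 4
  Swap: [5, 47, 70, 71, 77, 92, 84]

After 3 steps: [5, 47, 70, 71, 77, 92, 84]


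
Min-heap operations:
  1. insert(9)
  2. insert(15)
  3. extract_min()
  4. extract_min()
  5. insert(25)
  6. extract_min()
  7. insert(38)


insert(9) -> [9]
insert(15) -> [9, 15]
extract_min()->9, [15]
extract_min()->15, []
insert(25) -> [25]
extract_min()->25, []
insert(38) -> [38]

Final heap: [38]


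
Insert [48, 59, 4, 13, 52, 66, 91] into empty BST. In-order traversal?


Insert 48: root
Insert 59: R from 48
Insert 4: L from 48
Insert 13: L from 48 -> R from 4
Insert 52: R from 48 -> L from 59
Insert 66: R from 48 -> R from 59
Insert 91: R from 48 -> R from 59 -> R from 66

In-order: [4, 13, 48, 52, 59, 66, 91]


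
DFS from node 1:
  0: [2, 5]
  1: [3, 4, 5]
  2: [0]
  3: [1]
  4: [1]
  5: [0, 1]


Visit 1, push [5, 4, 3]
Visit 3, push []
Visit 4, push []
Visit 5, push [0]
Visit 0, push [2]
Visit 2, push []

DFS order: [1, 3, 4, 5, 0, 2]


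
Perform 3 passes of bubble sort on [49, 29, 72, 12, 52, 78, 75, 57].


Initial: [49, 29, 72, 12, 52, 78, 75, 57]
Pass 1: [29, 49, 12, 52, 72, 75, 57, 78] (5 swaps)
Pass 2: [29, 12, 49, 52, 72, 57, 75, 78] (2 swaps)
Pass 3: [12, 29, 49, 52, 57, 72, 75, 78] (2 swaps)

After 3 passes: [12, 29, 49, 52, 57, 72, 75, 78]


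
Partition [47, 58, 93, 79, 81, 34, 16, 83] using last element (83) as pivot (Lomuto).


Pivot: 83
  47 <= 83: advance i (no swap)
  58 <= 83: advance i (no swap)
  79 <= 83: swap -> [47, 58, 79, 93, 81, 34, 16, 83]
  81 <= 83: swap -> [47, 58, 79, 81, 93, 34, 16, 83]
  34 <= 83: swap -> [47, 58, 79, 81, 34, 93, 16, 83]
  16 <= 83: swap -> [47, 58, 79, 81, 34, 16, 93, 83]
Place pivot at 6: [47, 58, 79, 81, 34, 16, 83, 93]

Partitioned: [47, 58, 79, 81, 34, 16, 83, 93]


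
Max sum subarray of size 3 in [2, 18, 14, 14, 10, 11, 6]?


[0:3]: 34
[1:4]: 46
[2:5]: 38
[3:6]: 35
[4:7]: 27

Max: 46 at [1:4]


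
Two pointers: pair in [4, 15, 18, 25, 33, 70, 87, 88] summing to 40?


lo=0(4)+hi=7(88)=92
lo=0(4)+hi=6(87)=91
lo=0(4)+hi=5(70)=74
lo=0(4)+hi=4(33)=37
lo=1(15)+hi=4(33)=48
lo=1(15)+hi=3(25)=40

Yes: 15+25=40


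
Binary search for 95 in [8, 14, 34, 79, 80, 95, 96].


Step 1: lo=0, hi=6, mid=3, val=79
Step 2: lo=4, hi=6, mid=5, val=95

Found at index 5


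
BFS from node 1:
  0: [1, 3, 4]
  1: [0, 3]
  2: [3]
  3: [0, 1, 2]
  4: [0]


Visit 1, enqueue [0, 3]
Visit 0, enqueue [4]
Visit 3, enqueue [2]
Visit 4, enqueue []
Visit 2, enqueue []

BFS order: [1, 0, 3, 4, 2]


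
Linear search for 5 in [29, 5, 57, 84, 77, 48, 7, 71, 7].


i=0: 29!=5
i=1: 5==5 found!

Found at 1, 2 comps


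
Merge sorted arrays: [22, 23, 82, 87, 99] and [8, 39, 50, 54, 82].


Take 8 from B
Take 22 from A
Take 23 from A
Take 39 from B
Take 50 from B
Take 54 from B
Take 82 from A
Take 82 from B

Merged: [8, 22, 23, 39, 50, 54, 82, 82, 87, 99]


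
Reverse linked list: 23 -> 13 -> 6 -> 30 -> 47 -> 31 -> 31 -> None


Step 1: curr=23, set curr.next=prev(None) | reversed so far: 23
Step 2: curr=13, set curr.next=prev(23) | reversed so far: 13 -> 23
Step 3: curr=6, set curr.next=prev(13) | reversed so far: 6 -> 13 -> 23
Step 4: curr=30, set curr.next=prev(6) | reversed so far: 30 -> 6 -> 13 -> 23
Step 5: curr=47, set curr.next=prev(30) | reversed so far: 47 -> 30 -> 6 -> 13 -> 23
Step 6: curr=31, set curr.next=prev(47) | reversed so far: 31 -> 47 -> 30 -> 6 -> 13 -> 23
Step 7: curr=31, set curr.next=prev(31) | reversed so far: 31 -> 31 -> 47 -> 30 -> 6 -> 13 -> 23

31 -> 31 -> 47 -> 30 -> 6 -> 13 -> 23 -> None


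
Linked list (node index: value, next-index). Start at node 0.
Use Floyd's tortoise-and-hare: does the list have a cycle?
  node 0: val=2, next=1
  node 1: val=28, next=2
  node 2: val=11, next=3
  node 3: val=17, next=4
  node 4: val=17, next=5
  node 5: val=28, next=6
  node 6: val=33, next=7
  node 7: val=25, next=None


Floyd's tortoise (slow, +1) and hare (fast, +2):
  init: slow=0, fast=0
  step 1: slow=1, fast=2
  step 2: slow=2, fast=4
  step 3: slow=3, fast=6
  step 4: fast 6->7->None, no cycle

Cycle: no


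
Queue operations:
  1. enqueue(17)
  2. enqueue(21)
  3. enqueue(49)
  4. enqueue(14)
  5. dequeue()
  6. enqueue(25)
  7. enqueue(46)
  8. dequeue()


enqueue(17) -> [17]
enqueue(21) -> [17, 21]
enqueue(49) -> [17, 21, 49]
enqueue(14) -> [17, 21, 49, 14]
dequeue()->17, [21, 49, 14]
enqueue(25) -> [21, 49, 14, 25]
enqueue(46) -> [21, 49, 14, 25, 46]
dequeue()->21, [49, 14, 25, 46]

Final queue: [49, 14, 25, 46]


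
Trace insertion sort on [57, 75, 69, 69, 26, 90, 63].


Initial: [57, 75, 69, 69, 26, 90, 63]
Insert 75: [57, 75, 69, 69, 26, 90, 63]
Insert 69: [57, 69, 75, 69, 26, 90, 63]
Insert 69: [57, 69, 69, 75, 26, 90, 63]
Insert 26: [26, 57, 69, 69, 75, 90, 63]
Insert 90: [26, 57, 69, 69, 75, 90, 63]
Insert 63: [26, 57, 63, 69, 69, 75, 90]

Sorted: [26, 57, 63, 69, 69, 75, 90]


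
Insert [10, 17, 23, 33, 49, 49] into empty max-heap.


Insert 10: [10]
Insert 17: [17, 10]
Insert 23: [23, 10, 17]
Insert 33: [33, 23, 17, 10]
Insert 49: [49, 33, 17, 10, 23]
Insert 49: [49, 33, 49, 10, 23, 17]

Final heap: [49, 33, 49, 10, 23, 17]


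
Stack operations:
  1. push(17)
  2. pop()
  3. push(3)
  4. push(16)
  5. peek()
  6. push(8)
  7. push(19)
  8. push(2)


push(17) -> [17]
pop()->17, []
push(3) -> [3]
push(16) -> [3, 16]
peek()->16
push(8) -> [3, 16, 8]
push(19) -> [3, 16, 8, 19]
push(2) -> [3, 16, 8, 19, 2]

Final stack: [3, 16, 8, 19, 2]


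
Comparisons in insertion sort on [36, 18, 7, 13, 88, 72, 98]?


Algorithm: insertion sort
Input: [36, 18, 7, 13, 88, 72, 98]
Sorted: [7, 13, 18, 36, 72, 88, 98]

10


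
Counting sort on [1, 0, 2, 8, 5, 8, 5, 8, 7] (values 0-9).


Input: [1, 0, 2, 8, 5, 8, 5, 8, 7]
Counts: [1, 1, 1, 0, 0, 2, 0, 1, 3, 0]

Sorted: [0, 1, 2, 5, 5, 7, 8, 8, 8]


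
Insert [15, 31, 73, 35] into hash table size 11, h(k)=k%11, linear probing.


Insert 15: h=4 -> slot 4
Insert 31: h=9 -> slot 9
Insert 73: h=7 -> slot 7
Insert 35: h=2 -> slot 2

Table: [None, None, 35, None, 15, None, None, 73, None, 31, None]


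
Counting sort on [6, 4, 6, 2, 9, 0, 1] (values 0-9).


Input: [6, 4, 6, 2, 9, 0, 1]
Counts: [1, 1, 1, 0, 1, 0, 2, 0, 0, 1]

Sorted: [0, 1, 2, 4, 6, 6, 9]


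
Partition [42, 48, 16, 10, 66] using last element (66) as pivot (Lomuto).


Pivot: 66
  42 <= 66: advance i (no swap)
  48 <= 66: advance i (no swap)
  16 <= 66: advance i (no swap)
  10 <= 66: advance i (no swap)
Place pivot at 4: [42, 48, 16, 10, 66]

Partitioned: [42, 48, 16, 10, 66]


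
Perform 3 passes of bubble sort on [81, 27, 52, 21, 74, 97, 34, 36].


Initial: [81, 27, 52, 21, 74, 97, 34, 36]
Pass 1: [27, 52, 21, 74, 81, 34, 36, 97] (6 swaps)
Pass 2: [27, 21, 52, 74, 34, 36, 81, 97] (3 swaps)
Pass 3: [21, 27, 52, 34, 36, 74, 81, 97] (3 swaps)

After 3 passes: [21, 27, 52, 34, 36, 74, 81, 97]


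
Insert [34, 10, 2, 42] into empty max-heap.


Insert 34: [34]
Insert 10: [34, 10]
Insert 2: [34, 10, 2]
Insert 42: [42, 34, 2, 10]

Final heap: [42, 34, 2, 10]


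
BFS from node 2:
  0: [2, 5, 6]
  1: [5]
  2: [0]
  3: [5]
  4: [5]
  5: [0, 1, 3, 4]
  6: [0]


Visit 2, enqueue [0]
Visit 0, enqueue [5, 6]
Visit 5, enqueue [1, 3, 4]
Visit 6, enqueue []
Visit 1, enqueue []
Visit 3, enqueue []
Visit 4, enqueue []

BFS order: [2, 0, 5, 6, 1, 3, 4]


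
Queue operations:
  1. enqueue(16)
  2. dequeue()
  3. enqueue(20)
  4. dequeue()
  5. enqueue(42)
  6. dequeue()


enqueue(16) -> [16]
dequeue()->16, []
enqueue(20) -> [20]
dequeue()->20, []
enqueue(42) -> [42]
dequeue()->42, []

Final queue: []


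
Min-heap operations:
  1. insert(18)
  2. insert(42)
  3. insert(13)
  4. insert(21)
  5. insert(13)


insert(18) -> [18]
insert(42) -> [18, 42]
insert(13) -> [13, 42, 18]
insert(21) -> [13, 21, 18, 42]
insert(13) -> [13, 13, 18, 42, 21]

Final heap: [13, 13, 18, 42, 21]


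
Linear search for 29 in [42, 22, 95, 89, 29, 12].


i=0: 42!=29
i=1: 22!=29
i=2: 95!=29
i=3: 89!=29
i=4: 29==29 found!

Found at 4, 5 comps


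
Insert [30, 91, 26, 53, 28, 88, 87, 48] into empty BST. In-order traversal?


Insert 30: root
Insert 91: R from 30
Insert 26: L from 30
Insert 53: R from 30 -> L from 91
Insert 28: L from 30 -> R from 26
Insert 88: R from 30 -> L from 91 -> R from 53
Insert 87: R from 30 -> L from 91 -> R from 53 -> L from 88
Insert 48: R from 30 -> L from 91 -> L from 53

In-order: [26, 28, 30, 48, 53, 87, 88, 91]


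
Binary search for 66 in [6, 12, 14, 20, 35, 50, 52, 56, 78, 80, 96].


Step 1: lo=0, hi=10, mid=5, val=50
Step 2: lo=6, hi=10, mid=8, val=78
Step 3: lo=6, hi=7, mid=6, val=52
Step 4: lo=7, hi=7, mid=7, val=56

Not found


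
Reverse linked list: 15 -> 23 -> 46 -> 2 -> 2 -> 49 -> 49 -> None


Step 1: curr=15, set curr.next=prev(None) | reversed so far: 15
Step 2: curr=23, set curr.next=prev(15) | reversed so far: 23 -> 15
Step 3: curr=46, set curr.next=prev(23) | reversed so far: 46 -> 23 -> 15
Step 4: curr=2, set curr.next=prev(46) | reversed so far: 2 -> 46 -> 23 -> 15
Step 5: curr=2, set curr.next=prev(2) | reversed so far: 2 -> 2 -> 46 -> 23 -> 15
Step 6: curr=49, set curr.next=prev(2) | reversed so far: 49 -> 2 -> 2 -> 46 -> 23 -> 15
Step 7: curr=49, set curr.next=prev(49) | reversed so far: 49 -> 49 -> 2 -> 2 -> 46 -> 23 -> 15

49 -> 49 -> 2 -> 2 -> 46 -> 23 -> 15 -> None


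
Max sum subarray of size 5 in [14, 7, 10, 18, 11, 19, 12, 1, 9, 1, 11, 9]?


[0:5]: 60
[1:6]: 65
[2:7]: 70
[3:8]: 61
[4:9]: 52
[5:10]: 42
[6:11]: 34
[7:12]: 31

Max: 70 at [2:7]
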